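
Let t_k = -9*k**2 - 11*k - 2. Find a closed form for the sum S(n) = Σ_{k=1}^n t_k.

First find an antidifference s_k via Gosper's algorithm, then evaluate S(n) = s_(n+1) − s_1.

Compute t_(k+1)/t_k: get (9*k**2 + 29*k + 22)/(9*k**2 + 11*k + 2).
So A=1 and B=1, with C=k**2 + 11*k/9 + 2/9.
Key eq: (1)·f(k+1) = (1)·f(k) + (k**2 + 11*k/9 + 2/9).
deg f ≤ 3 (via 0,0,2).
Coefficient equations give f(k) = k*(k + 1)*(3*k - 2)/9.
Get s_k = R·t_k = k*(-3*k**2 - k + 2) with R(k) = B(k−1)f(k)/C(k) = k*(3*k - 2)/(9*k + 2).
Verify: -9*k**2 - 11*k - 2 matches t_k.
Evaluate: s_(n+1) = -3*n**3 - 10*n**2 - 9*n - 2; subtract s_(1) = -2 ⇒ S(n) = n*(-3*n**2 - 10*n - 9).

S(n) = n*(-3*n**2 - 10*n - 9)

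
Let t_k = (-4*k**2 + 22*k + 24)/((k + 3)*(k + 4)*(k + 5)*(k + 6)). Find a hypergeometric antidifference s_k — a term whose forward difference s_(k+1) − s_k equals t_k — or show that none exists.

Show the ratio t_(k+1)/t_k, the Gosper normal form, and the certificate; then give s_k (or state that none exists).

Step 1: r(k) = (k + 3)*(11*k - 2*(k + 1)**2 + 23)/((k + 7)*(-2*k**2 + 11*k + 12)).
Factor: A=k + 3; B=k + 7; C=k**2 - 11*k/2 - 6.
Key eq: (k + 3)·f(k+1) = (k + 6)·f(k) + (k**2 - 11*k/2 - 6).
From deg A=1, deg B=1, deg C=2: d=3.
Coefficient equations give f(k) = -k*(k**2 + 252*k + 227)/240.
So s_k = (B(k−1)f/C)·t_k = (-k*(k + 6)*(k**2 + 252*k + 227)/(120*(2*k**2 - 11*k - 12)))·t_k = k*(k**2 + 252*k + 227)/(60*(k + 3)*(k + 4)*(k + 5)).
s_(k+1) − s_k = 2*(-2*k**2 + 11*k + 12)/(k**4 + 18*k**3 + 119*k**2 + 342*k + 360) = t_k.

s_k = k*(k**2 + 252*k + 227)/(60*(k + 3)*(k + 4)*(k + 5))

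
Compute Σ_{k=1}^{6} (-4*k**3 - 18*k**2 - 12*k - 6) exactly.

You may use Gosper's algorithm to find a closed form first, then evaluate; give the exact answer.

r(k) = (2*k**3 + 15*k**2 + 30*k + 20)/(2*k**3 + 9*k**2 + 6*k + 3) after simplifying.
A = 1, B = 1, C = k**3 + 9*k**2/2 + 3*k + 3/2.
Need (1)·f(k+1) − (1)·f(k) = k**3 + 9*k**2/2 + 3*k + 3/2.
deg f ≤ 4 (via 0,0,3).
Coefficient equations give f(k) = k*(k**3 + 4*k**2 - 2*k + 3)/4.
Then R = B(k−1)f/C = k*(k**3 + 4*k**2 - 2*k + 3)/(2*(2*k**3 + 9*k**2 + 6*k + 3)), so s_k = R(k)·t_k = k*(-k**3 - 4*k**2 + 2*k - 3).
s_(k+1) − s_k = -4*k**3 - 18*k**2 - 12*k - 6 = t_k.
Evaluate s at k=7 and k=1: -3696 and -6; difference -3690.

Σ = -3690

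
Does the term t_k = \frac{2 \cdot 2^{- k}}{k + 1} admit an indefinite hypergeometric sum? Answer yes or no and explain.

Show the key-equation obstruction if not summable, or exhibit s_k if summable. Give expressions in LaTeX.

No. Not Gosper-summable.

Step 1: r(k) = (k + 1)/(2*(k + 2)).
Normal form (A,B,C) = (k/2 + 1/2, k + 2, 1).
Key eq: (k/2 + 1/2)·f(k+1) = (k + 1)·f(k) + (1).
From deg A=1, deg B=1, deg C=0: d=-1.
Bound -1 < 0, so the key equation has no polynomial solution.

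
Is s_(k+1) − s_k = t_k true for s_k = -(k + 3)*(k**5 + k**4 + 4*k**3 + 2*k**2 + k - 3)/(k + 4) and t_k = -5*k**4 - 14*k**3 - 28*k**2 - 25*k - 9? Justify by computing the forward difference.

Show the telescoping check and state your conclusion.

s_(k+1) = (-k**6 - 10*k**5 - 42*k**4 - 102*k**3 - 146*k**2 - 110*k - 24)/(k + 5)
s_(k+1) − s_k = (-5*k**6 - 55*k**5 - 221*k**4 - 477*k**3 - 659*k**2 - 473*k - 141)/(k**2 + 9*k + 20)
(s_(k+1) − s_k) − t_k = (4*k**5 + 33*k**4 + 80*k**3 + 135*k**2 + 108*k + 39)/(k**2 + 9*k + 20)

Invalid: residual (4*k**5 + 33*k**4 + 80*k**3 + 135*k**2 + 108*k + 39)/(k**2 + 9*k + 20) ≠ 0.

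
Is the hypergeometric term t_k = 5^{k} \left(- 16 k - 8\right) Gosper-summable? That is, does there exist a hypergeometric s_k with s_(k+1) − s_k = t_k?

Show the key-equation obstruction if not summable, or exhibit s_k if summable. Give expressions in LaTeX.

The ratio is 5*(2*k + 3)/(2*k + 1).
Take A(k)=5, B(k)=1, C(k)=k + 1/2.
f must satisfy (5)·f(k+1) − (1)·f(k) = k + 1/2.
Degrees (0,0,1) ⇒ d ≤ 1.
Solving with deg f ≤ 1: f(k) = (4*k - 3)/16.
Get s_k = R·t_k = 5**k*(3 - 4*k) with R(k) = B(k−1)f(k)/C(k) = (4*k - 3)/(8*(2*k + 1)).
Δs = 5**k*(-16*k - 8), as required.

Yes. s_k = 5^{k} \left(3 - 4 k\right).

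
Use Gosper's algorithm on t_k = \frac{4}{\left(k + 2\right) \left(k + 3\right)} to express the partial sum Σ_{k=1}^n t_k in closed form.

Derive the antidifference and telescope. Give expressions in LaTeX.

S(n) = \frac{4 n}{3 \left(n + 3\right)}

t_(k+1)/t_k = (k + 2)/(k + 4).
So A=k + 2 and B=k + 4, with C=1.
Solve (k + 2)·f(k+1) − (k + 3)·f(k) = 1.
deg f ≤ 1 (via 1,1,0).
Match coefficients ⇒ f(k) = k/2.
Get s_k = R·t_k = 2*k/(k + 2) with R(k) = B(k−1)f(k)/C(k) = k*(k + 3)/2.
s_(k+1) − s_k = 4/(k**2 + 5*k + 6) = t_k.
Telescope: S(n) = s_(n+1) − s_(1) = 2*(n + 1)/(n + 3) − (2/3) = 4*n/(3*(n + 3)).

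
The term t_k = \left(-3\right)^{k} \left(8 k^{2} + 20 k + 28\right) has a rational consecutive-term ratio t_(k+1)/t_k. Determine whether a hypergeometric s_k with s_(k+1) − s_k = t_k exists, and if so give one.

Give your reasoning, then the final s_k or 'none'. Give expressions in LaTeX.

t_(k+1)/t_k = 3*(-2*k**2 - 9*k - 14)/(2*k**2 + 5*k + 7).
Gosper form: A/B · C(k+1)/C(k) with A=-3, B=1, C=k**2 + 5*k/2 + 7/2.
Need (-3)·f(k+1) − (1)·f(k) = k**2 + 5*k/2 + 7/2.
d = 2 from the (0,0,2) case.
Match coefficients ⇒ f(k) = -(k**2 + k + 2)/4.
Get s_k = R·t_k = -2*(-3)**k*(k**2 + k + 2) with R(k) = B(k−1)f(k)/C(k) = -(k**2 + k + 2)/(2*(2*k**2 + 5*k + 7)).
Verify: (-3)**k*(8*k**2 + 20*k + 28) matches t_k.

s_k = - 2 \left(-3\right)^{k} \left(k^{2} + k + 2\right)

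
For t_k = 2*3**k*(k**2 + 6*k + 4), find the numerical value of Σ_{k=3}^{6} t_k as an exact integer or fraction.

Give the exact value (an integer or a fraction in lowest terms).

Σ = 148284

t_(k+1)/t_k = 3*(k**2 + 8*k + 11)/(k**2 + 6*k + 4).
Gosper form: A/B · C(k+1)/C(k) with A=3, B=1, C=k**2 + 6*k + 4.
f must satisfy (3)·f(k+1) − (1)·f(k) = k**2 + 6*k + 4.
From deg A=0, deg B=0, deg C=2: d=2.
Solve for f: f(k) = (k**2 + 3*k - 2)/2 (degree 2 ≤ 2).
Then R = B(k−1)f/C = (k**2 + 3*k - 2)/(2*(k**2 + 6*k + 4)), so s_k = R(k)·t_k = 3**k*(k**2 + 3*k - 2).
s_(k+1) − s_k = 2*3**k*(k**2 + 6*k + 4) = t_k.
Sum = s_(7) − s_(3); s_(7) = 148716, s_(3) = 432 ⇒ 148284.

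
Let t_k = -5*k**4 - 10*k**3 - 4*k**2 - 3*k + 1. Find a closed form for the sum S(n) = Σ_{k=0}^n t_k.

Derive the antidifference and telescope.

S(n) = -n**5 - 5*n**4 - 8*n**3 - 6*n**2 - n + 1

t_(k+1)/t_k = (5*k**4 + 30*k**3 + 64*k**2 + 61*k + 21)/(5*k**4 + 10*k**3 + 4*k**2 + 3*k - 1).
Factor: A=1; B=1; C=k**4 + 2*k**3 + 4*k**2/5 + 3*k/5 - 1/5.
Need (1)·f(k+1) − (1)·f(k) = k**4 + 2*k**3 + 4*k**2/5 + 3*k/5 - 1/5.
deg f ≤ 5 (via 0,0,4).
A polynomial solution: f(k) = k*(k**4 - 2*k**2 + 2*k - 2)/5.
So s_k = (B(k−1)f/C)·t_k = (k*(k**4 - 2*k**2 + 2*k - 2)/(5*k**4 + 10*k**3 + 4*k**2 + 3*k - 1))·t_k = k*(-k**4 + 2*k**2 - 2*k + 2).
Check: Δs_k = -5*k**4 - 10*k**3 - 4*k**2 - 3*k + 1. ✓
Telescope: S(n) = s_(n+1) − s_(0) = -n**5 - 5*n**4 - 8*n**3 - 6*n**2 - n + 1 − (0) = -n**5 - 5*n**4 - 8*n**3 - 6*n**2 - n + 1.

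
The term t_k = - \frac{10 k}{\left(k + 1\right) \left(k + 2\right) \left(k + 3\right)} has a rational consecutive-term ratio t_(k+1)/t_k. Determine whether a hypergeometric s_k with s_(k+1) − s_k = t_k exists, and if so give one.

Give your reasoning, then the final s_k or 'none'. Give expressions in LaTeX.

s_k = \frac{5 k \left(1 - k\right)}{2 \left(k + 1\right) \left(k + 2\right)}

Ratio r(k) = (k + 1)**2/(k*(k + 4)).
Factor: A=k + 1; B=k + 4; C=k.
f must satisfy (k + 1)·f(k+1) − (k + 3)·f(k) = k.
d = 2 from the (1,1,1) case.
Coefficient equations give f(k) = k*(k - 1)/4.
Certificate R = B(k−1)f/C = (k - 1)*(k + 3)/4 gives s_k = 5*k*(1 - k)/(2*(k + 1)*(k + 2)).
s_(k+1) − s_k = -10*k/(k**3 + 6*k**2 + 11*k + 6) = t_k.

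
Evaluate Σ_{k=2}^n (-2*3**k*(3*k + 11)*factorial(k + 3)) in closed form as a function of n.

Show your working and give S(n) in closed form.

S(n) = -6*3**n*factorial(n + 4) + 2160

Compute t_(k+1)/t_k: get 3*(k + 4)*(3*k + 14)/(3*k + 11).
Normal form (A,B,C) = (3*k + 12, 1, k + 11/3).
Key eq: (3*k + 12)·f(k+1) = (1)·f(k) + (k + 11/3).
d = 0 from the (1,0,1) case.
A polynomial solution: f(k) = 1/3.
Certificate R = B(k−1)f/C = 1/(3*k + 11) gives s_k = -2*3**k*factorial(k + 3).
Verify: -2*3**k*(3*k + 11)*factorial(k + 3) matches t_k.
s_(n+1) = -6*3**n*factorial(n + 4) and s_(2) = -2160, so S(n) = -6*3**n*factorial(n + 4) + 2160.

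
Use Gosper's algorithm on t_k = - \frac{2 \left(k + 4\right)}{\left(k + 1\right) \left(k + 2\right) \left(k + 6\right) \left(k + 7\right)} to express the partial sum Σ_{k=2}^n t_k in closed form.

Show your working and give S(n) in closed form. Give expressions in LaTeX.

Ratio r(k) = (k + 1)*(k + 5)*(k + 6)/((k + 3)*(k + 4)*(k + 8)).
Gosper form: A/B · C(k+1)/C(k) with A=k + 1, B=k + 8, C=k**4 + 16*k**3 + 95*k**2 + 248*k + 240.
f must satisfy (k + 1)·f(k+1) − (k + 7)·f(k) = k**4 + 16*k**3 + 95*k**2 + 248*k + 240.
deg f ≤ 6 (via 1,1,4).
Match coefficients ⇒ f(k) = k*(k + 2)*(k + 3)*(k + 4)*(k + 5)*(k + 7)/12.
Certificate R = B(k−1)f/C = k*(k + 2)*(k + 7)**2/(12*(k + 4)) gives s_k = k*(-k - 7)/(6*(k**2 + 7*k + 6)).
s_(k+1) − s_k = 2*(-k - 4)/(k**4 + 16*k**3 + 83*k**2 + 152*k + 84) = t_k.
Telescope: S(n) = s_(n+1) − s_(2) = (-n**2 - 9*n - 8)/(6*(n**2 + 9*n + 14)) − (-1/8) = (-n**2 - 9*n + 10)/(24*(n**2 + 9*n + 14)).

S(n) = \frac{- n^{2} - 9 n + 10}{24 \left(n^{2} + 9 n + 14\right)}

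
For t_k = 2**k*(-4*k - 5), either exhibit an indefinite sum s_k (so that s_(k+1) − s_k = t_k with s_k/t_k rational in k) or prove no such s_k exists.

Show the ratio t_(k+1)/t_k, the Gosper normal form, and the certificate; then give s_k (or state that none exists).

Compute t_(k+1)/t_k: get 2*(4*k + 9)/(4*k + 5).
Gosper form: A/B · C(k+1)/C(k) with A=2, B=1, C=k + 5/4.
Need (2)·f(k+1) − (1)·f(k) = k + 5/4.
deg f ≤ 1 (via 0,0,1).
Solving with deg f ≤ 1: f(k) = (4*k - 3)/4.
So s_k = (B(k−1)f/C)·t_k = ((4*k - 3)/(4*k + 5))·t_k = 2**k*(3 - 4*k).
Verify: 2**k*(-4*k - 5) matches t_k.

s_k = 2**k*(3 - 4*k)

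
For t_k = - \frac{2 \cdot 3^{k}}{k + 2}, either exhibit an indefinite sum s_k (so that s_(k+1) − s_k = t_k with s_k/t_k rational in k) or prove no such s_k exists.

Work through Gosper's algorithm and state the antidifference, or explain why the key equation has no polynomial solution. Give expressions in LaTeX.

t_(k+1)/t_k = 3*(k + 2)/(k + 3).
So A=3*k + 6 and B=k + 3, with C=1.
f must satisfy (3*k + 6)·f(k+1) − (k + 2)·f(k) = 1.
Bound: deg f ≤ -1.
Negative degree bound (-1): no f exists, t_k not Gosper-summable.

not Gosper-summable; s_k does not exist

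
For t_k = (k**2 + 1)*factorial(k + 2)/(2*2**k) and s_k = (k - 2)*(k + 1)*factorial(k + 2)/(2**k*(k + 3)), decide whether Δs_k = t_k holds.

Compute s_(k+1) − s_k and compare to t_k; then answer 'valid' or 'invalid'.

Invalid: residual -(k**3 + 3*k**2 - k + 7)*factorial(k + 2)/(2**k*(k + 3)*(k + 4)) ≠ 0.

s_(k+1) = (k - 1)*(k + 2)*factorial(k + 3)/(2*2**k*(k + 4))
s_(k+1) − s_k = (k**4 + 5*k**3 + 7*k**2 + 9*k - 2)*factorial(k + 2)/(2*2**k*(k + 3)*(k + 4))
(s_(k+1) − s_k) − t_k = -(k**3 + 3*k**2 - k + 7)*factorial(k + 2)/(2**k*(k + 3)*(k + 4))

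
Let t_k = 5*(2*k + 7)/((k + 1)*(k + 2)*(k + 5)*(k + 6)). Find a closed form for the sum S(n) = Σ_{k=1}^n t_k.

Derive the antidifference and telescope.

Compute t_(k+1)/t_k: get (k + 1)*(k + 5)*(2*k + 9)/((k + 3)*(k + 7)*(2*k + 7)).
Take A(k)=k + 1, B(k)=k + 7, C(k)=k**3 + 21*k**2/2 + 73*k/2 + 42.
Need (k + 1)·f(k+1) − (k + 6)·f(k) = k**3 + 21*k**2/2 + 73*k/2 + 42.
d = 5 from the (1,1,3) case.
A polynomial solution: f(k) = k*(k + 2)*(k + 3)*(k + 4)*(k + 6)/10.
R(k) = B(k−1)·f(k)/C(k) = k*(k + 2)*(k + 6)**2/(5*(2*k + 7)); s_k = R·t_k = k*(k + 6)/(k**2 + 6*k + 5).
s_(k+1) − s_k = 5*(2*k + 7)/(k**4 + 14*k**3 + 65*k**2 + 112*k + 60) = t_k.
s_(n+1) = (n**2 + 8*n + 7)/(n**2 + 8*n + 12) and s_(1) = 7/12, so S(n) = 5*n*(n + 8)/(12*(n**2 + 8*n + 12)).

S(n) = 5*n*(n + 8)/(12*(n**2 + 8*n + 12))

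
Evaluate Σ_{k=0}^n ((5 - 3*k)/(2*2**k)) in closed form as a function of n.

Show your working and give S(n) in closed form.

Ratio r(k) = (3*k - 2)/(2*(3*k - 5)).
Factor: A=1/2; B=1; C=k - 5/3.
Need (1/2)·f(k+1) − (1)·f(k) = k - 5/3.
From deg A=0, deg B=0, deg C=1: d=1.
Solving with deg f ≤ 1: f(k) = -2*(3*k - 2)/3.
Get s_k = R·t_k = (3*k - 2)/2**k with R(k) = B(k−1)f(k)/C(k) = -2*(3*k - 2)/(3*k - 5).
Check: Δs_k = (5 - 3*k)/(2*2**k). ✓
s_(n+1) = 2**(-n - 1)*(3*n + 1) and s_(0) = -2, so S(n) = 2**(-n - 1)*(2**(n + 2) + 3*n + 1).

S(n) = 2**(-n - 1)*(2**(n + 2) + 3*n + 1)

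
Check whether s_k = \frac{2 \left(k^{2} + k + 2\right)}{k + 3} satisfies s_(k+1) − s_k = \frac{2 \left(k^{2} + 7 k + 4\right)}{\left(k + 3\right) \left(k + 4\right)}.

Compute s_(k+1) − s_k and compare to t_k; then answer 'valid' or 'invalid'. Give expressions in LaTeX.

valid; difference matches t_k

s_(k+1) = 2*(k**2 + 3*k + 4)/(k + 4)
s_(k+1) − s_k = 2*(k**2 + 7*k + 4)/(k**2 + 7*k + 12)
(s_(k+1) − s_k) − t_k = 0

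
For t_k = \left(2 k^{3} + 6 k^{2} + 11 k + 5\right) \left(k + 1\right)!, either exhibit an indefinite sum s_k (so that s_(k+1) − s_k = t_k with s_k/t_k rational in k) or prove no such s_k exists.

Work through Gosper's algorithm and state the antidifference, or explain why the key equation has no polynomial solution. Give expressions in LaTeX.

s_k = \left(2 k^{2} + 1\right) \left(k + 1\right)!

t_(k+1)/t_k = (2*k**4 + 16*k**3 + 53*k**2 + 82*k + 48)/(2*k**3 + 6*k**2 + 11*k + 5).
A = k + 2, B = 1, C = k**3 + 3*k**2 + 11*k/2 + 5/2.
Solve (k + 2)·f(k+1) − (1)·f(k) = k**3 + 3*k**2 + 11*k/2 + 5/2.
Degrees (1,0,3) ⇒ d ≤ 2.
A polynomial solution: f(k) = (2*k**2 + 1)/2.
Certificate R = B(k−1)f/C = (2*k**2 + 1)/(2*k**3 + 6*k**2 + 11*k + 5) gives s_k = (2*k**2 + 1)*factorial(k + 1).
s_(k+1) − s_k = (2*k**3 + 6*k**2 + 11*k + 5)*factorial(k + 1) = t_k.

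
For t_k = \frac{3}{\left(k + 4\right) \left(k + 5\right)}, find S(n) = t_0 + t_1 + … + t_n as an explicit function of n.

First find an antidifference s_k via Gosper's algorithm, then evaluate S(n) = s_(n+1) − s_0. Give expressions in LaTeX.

Ratio r(k) = (k + 4)/(k + 6).
Take A(k)=k + 4, B(k)=k + 6, C(k)=1.
Need (k + 4)·f(k+1) − (k + 5)·f(k) = 1.
deg f ≤ 1 (via 1,1,0).
Solve for f: f(k) = k/4 (degree 1 ≤ 1).
Then R = B(k−1)f/C = k*(k + 5)/4, so s_k = R(k)·t_k = 3*k/(4*(k + 4)).
s_(k+1) − s_k = 3/(k**2 + 9*k + 20) = t_k.
Telescope: S(n) = s_(n+1) − s_(0) = 3*(n + 1)/(4*(n + 5)) − (0) = 3*(n + 1)/(4*(n + 5)).

S(n) = \frac{3 \left(n + 1\right)}{4 \left(n + 5\right)}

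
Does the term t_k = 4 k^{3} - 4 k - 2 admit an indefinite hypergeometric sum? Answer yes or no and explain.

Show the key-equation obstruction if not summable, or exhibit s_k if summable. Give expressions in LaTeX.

Yes. s_k = k^{2} \left(k^{2} - 2 k - 1\right).

Step 1: r(k) = (2*k - 2*(k + 1)**3 + 3)/(-2*k**3 + 2*k + 1).
Take A(k)=1, B(k)=1, C(k)=k**3 - k - 1/2.
f must satisfy (1)·f(k+1) − (1)·f(k) = k**3 - k - 1/2.
From deg A=0, deg B=0, deg C=3: d=4.
Coefficient equations give f(k) = k**2*(k**2 - 2*k - 1)/4.
Get s_k = R·t_k = k**2*(k**2 - 2*k - 1) with R(k) = B(k−1)f(k)/C(k) = k**2*(k**2 - 2*k - 1)/(2*(2*k**3 - 2*k - 1)).
s_(k+1) − s_k = 4*k**3 - 4*k - 2 = t_k.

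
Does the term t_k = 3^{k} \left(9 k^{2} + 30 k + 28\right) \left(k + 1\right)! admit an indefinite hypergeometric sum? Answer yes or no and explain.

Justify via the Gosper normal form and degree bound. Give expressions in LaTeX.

Yes. s_k = 3^{k} \left(3 k + 2\right) \left(k + 1\right)!.

Compute t_(k+1)/t_k: get 3*(9*k**3 + 66*k**2 + 163*k + 134)/(9*k**2 + 30*k + 28).
A = 3*k + 6, B = 1, C = k**2 + 10*k/3 + 28/9.
Solve (3*k + 6)·f(k+1) − (1)·f(k) = k**2 + 10*k/3 + 28/9.
d = 1 from the (1,0,2) case.
A polynomial solution: f(k) = (3*k + 2)/9.
Get s_k = R·t_k = 3**k*(3*k + 2)*factorial(k + 1) with R(k) = B(k−1)f(k)/C(k) = (3*k + 2)/(9*k**2 + 30*k + 28).
s_(k+1) − s_k = 3**k*(9*k**2 + 30*k + 28)*factorial(k + 1) = t_k.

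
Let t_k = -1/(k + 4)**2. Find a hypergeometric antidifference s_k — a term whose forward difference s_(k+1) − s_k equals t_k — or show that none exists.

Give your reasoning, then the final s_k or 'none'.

not Gosper-summable; s_k does not exist

t_(k+1)/t_k = (k + 4)**2/(k + 5)**2.
A = k**2 + 8*k + 16, B = k**2 + 10*k + 25, C = 1.
f must satisfy (k**2 + 8*k + 16)·f(k+1) − (k**2 + 8*k + 16)·f(k) = 1.
From deg A=2, deg B=2, deg C=0: d=0.
f = c0 ⇒ A·f(k+1) − B(k−1)·f(k) − C = -1. The system {-1 = 0} is inconsistent; no antidifference.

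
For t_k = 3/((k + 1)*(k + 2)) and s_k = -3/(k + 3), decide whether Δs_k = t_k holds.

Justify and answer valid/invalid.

Invalid: residual 6*(-2*k - 5)/(k**4 + 10*k**3 + 35*k**2 + 50*k + 24) ≠ 0.

s_(k+1) = -3/(k + 4)
s_(k+1) − s_k = 3/((k + 3)*(k + 4))
(s_(k+1) − s_k) − t_k = 6*(-2*k - 5)/(k**4 + 10*k**3 + 35*k**2 + 50*k + 24)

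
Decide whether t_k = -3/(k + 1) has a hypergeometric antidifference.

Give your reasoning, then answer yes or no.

No — the linear system for f has no solution.

Step 1: r(k) = (k + 1)/(k + 2).
Gosper form: A/B · C(k+1)/C(k) with A=k + 1, B=k + 2, C=1.
f must satisfy (k + 1)·f(k+1) − (k + 1)·f(k) = 1.
Degrees (1,1,0) ⇒ d ≤ 0.
Write f(k) = c0. Then LHS − RHS = -1, requiring -1 = 0: contradictory. No certificate.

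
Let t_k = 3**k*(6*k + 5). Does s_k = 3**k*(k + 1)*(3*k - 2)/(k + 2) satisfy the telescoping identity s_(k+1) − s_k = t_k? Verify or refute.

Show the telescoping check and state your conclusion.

s_(k+1) = 3**(k + 1)*(k + 2)*(3*k + 1)/(k + 3)
s_(k+1) − s_k = 3**k*(6*k**3 + 29*k**2 + 47*k + 18)/(k**2 + 5*k + 6)
(s_(k+1) − s_k) − t_k = 3**k*(-6*k**2 - 14*k - 12)/(k**2 + 5*k + 6)

Invalid: residual 3**k*(-6*k**2 - 14*k - 12)/(k**2 + 5*k + 6) ≠ 0.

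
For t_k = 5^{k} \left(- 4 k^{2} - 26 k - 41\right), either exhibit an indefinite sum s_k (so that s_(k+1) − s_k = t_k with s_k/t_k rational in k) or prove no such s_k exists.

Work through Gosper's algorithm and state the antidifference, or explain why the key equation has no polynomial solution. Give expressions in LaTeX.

Step 1: r(k) = 5*(4*k**2 + 34*k + 71)/(4*k**2 + 26*k + 41).
Factor: A=5; B=1; C=k**2 + 13*k/2 + 41/4.
Set up (5)·f(k+1) − (1)·f(k) − (k**2 + 13*k/2 + 41/4) = 0.
Degrees (0,0,2) ⇒ d ≤ 2.
Match coefficients ⇒ f(k) = (k + 2)**2/4.
R(k) = B(k−1)·f(k)/C(k) = (k + 2)**2/(4*k**2 + 26*k + 41); s_k = R·t_k = 5**k*(-k**2 - 4*k - 4).
Check: Δs_k = 5**k*(-4*k**2 - 26*k - 41). ✓

s_k = 5^{k} \left(- k^{2} - 4 k - 4\right)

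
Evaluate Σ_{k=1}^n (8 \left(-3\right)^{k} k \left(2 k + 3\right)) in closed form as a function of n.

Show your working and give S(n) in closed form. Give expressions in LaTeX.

S(n) = 12 \left(-3\right)^{n} n^{2} + 24 \left(-3\right)^{n} n + 3 \left(-3\right)^{n} - 3

Ratio r(k) = -3*(k + 1)*(2*k + 5)/(k*(2*k + 3)).
Gosper form: A/B · C(k+1)/C(k) with A=-3, B=1, C=k**2 + 3*k/2.
Set up (-3)·f(k+1) − (1)·f(k) − (k**2 + 3*k/2) = 0.
Degrees (0,0,2) ⇒ d ≤ 2.
Match coefficients ⇒ f(k) = -(4*k**2 - 3)/16.
Get s_k = R·t_k = (-3)**k*(3 - 4*k**2) with R(k) = B(k−1)f(k)/C(k) = -(4*k**2 - 3)/(8*k*(2*k + 3)).
Verify: 8*(-3)**k*k*(2*k + 3) matches t_k.
Evaluate: s_(n+1) = 3*(-3)**n*(4*n**2 + 8*n + 1); subtract s_(1) = 3 ⇒ S(n) = 12*(-3)**n*n**2 + 24*(-3)**n*n + 3*(-3)**n - 3.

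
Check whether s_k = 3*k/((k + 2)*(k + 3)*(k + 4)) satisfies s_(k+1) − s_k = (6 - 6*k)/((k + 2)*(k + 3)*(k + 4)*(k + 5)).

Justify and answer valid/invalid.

s_(k+1) = 3*(k + 1)/((k + 3)*(k + 4)*(k + 5))
s_(k+1) − s_k = 6*(1 - k)/(k**4 + 14*k**3 + 71*k**2 + 154*k + 120)
(s_(k+1) − s_k) − t_k = 0

Valid: the claim telescopes to t_k.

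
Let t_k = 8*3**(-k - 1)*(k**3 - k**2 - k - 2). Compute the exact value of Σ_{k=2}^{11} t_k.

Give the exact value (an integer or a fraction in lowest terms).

Step 1: r(k) = (k**3/3 + 2*k**2/3 - 1)/(k**3 - k**2 - k - 2).
So A=1/3 and B=1, with C=k**3 - k**2 - k - 2.
Solve (1/3)·f(k+1) − (1)·f(k) = k**3 - k**2 - k - 2.
d = 3 from the (0,0,3) case.
A polynomial solution: f(k) = -3*(2*k - 1)*(2*k**2 + 2*k + 3)/8.
Then R = B(k−1)f/C = -3*(2*k - 1)*(2*k**2 + 2*k + 3)/(8*(k - 2)*(k**2 + k + 1)), so s_k = R(k)·t_k = (-4*k**3 - 2*k**2 - 4*k + 3)/3**k.
s_(k+1) − s_k = 8*3**(-k - 1)*(k**3 - k**2 - k - 2) = t_k.
Telescoping: Σ = s_(12) − s_(2) = -805/59049 − (-5) = 294440/59049.

Σ = 294440/59049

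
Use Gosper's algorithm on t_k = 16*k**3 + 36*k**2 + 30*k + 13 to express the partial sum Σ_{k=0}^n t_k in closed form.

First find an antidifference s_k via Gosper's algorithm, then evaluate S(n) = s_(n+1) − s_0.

The ratio is (16*k**3 + 84*k**2 + 150*k + 95)/(16*k**3 + 36*k**2 + 30*k + 13).
Gosper form: A/B · C(k+1)/C(k) with A=1, B=1, C=k**3 + 9*k**2/4 + 15*k/8 + 13/16.
Need (1)·f(k+1) − (1)·f(k) = k**3 + 9*k**2/4 + 15*k/8 + 13/16.
Degrees (0,0,3) ⇒ d ≤ 4.
A polynomial solution: f(k) = k*(4*k**3 + 4*k**2 + k + 4)/16.
Certificate R = B(k−1)f/C = k*(4*k**3 + 4*k**2 + k + 4)/(16*k**3 + 36*k**2 + 30*k + 13) gives s_k = k*(4*k**3 + 4*k**2 + k + 4).
Verify: 16*k**3 + 36*k**2 + 30*k + 13 matches t_k.
Telescope: S(n) = s_(n+1) − s_(0) = 4*n**4 + 20*n**3 + 37*n**2 + 34*n + 13 − (0) = 4*n**4 + 20*n**3 + 37*n**2 + 34*n + 13.

S(n) = 4*n**4 + 20*n**3 + 37*n**2 + 34*n + 13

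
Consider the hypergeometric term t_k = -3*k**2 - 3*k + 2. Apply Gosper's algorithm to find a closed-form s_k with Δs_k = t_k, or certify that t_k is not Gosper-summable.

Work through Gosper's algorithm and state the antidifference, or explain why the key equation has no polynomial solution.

The ratio is (3*k**2 + 9*k + 4)/(3*k**2 + 3*k - 2).
Normal form (A,B,C) = (1, 1, k**2 + k - 2/3).
Solve (1)·f(k+1) − (1)·f(k) = k**2 + k - 2/3.
Degrees (0,0,2) ⇒ d ≤ 3.
Solving with deg f ≤ 3: f(k) = k*(k**2 - 3)/3.
R(k) = B(k−1)·f(k)/C(k) = k*(k**2 - 3)/(3*k**2 + 3*k - 2); s_k = R·t_k = k*(3 - k**2).
s_(k+1) − s_k = -3*k**2 - 3*k + 2 = t_k.

s_k = k*(3 - k**2)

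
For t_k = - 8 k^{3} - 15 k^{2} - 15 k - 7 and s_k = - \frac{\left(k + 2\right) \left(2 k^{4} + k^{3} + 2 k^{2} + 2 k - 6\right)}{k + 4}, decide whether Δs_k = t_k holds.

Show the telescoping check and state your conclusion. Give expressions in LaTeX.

s_(k+1) = (-2*k**5 - 15*k**4 - 44*k**3 - 68*k**2 - 52*k - 3)/(k + 5)
s_(k+1) − s_k = (-8*k**5 - 75*k**4 - 218*k**3 - 296*k**2 - 233*k - 72)/(k**2 + 9*k + 20)
(s_(k+1) − s_k) − t_k = 2*(6*k**4 + 46*k**3 + 73*k**2 + 65*k + 34)/(k**2 + 9*k + 20)

Invalid: residual \frac{2 \left(6 k^{4} + 46 k^{3} + 73 k^{2} + 65 k + 34\right)}{k^{2} + 9 k + 20} ≠ 0.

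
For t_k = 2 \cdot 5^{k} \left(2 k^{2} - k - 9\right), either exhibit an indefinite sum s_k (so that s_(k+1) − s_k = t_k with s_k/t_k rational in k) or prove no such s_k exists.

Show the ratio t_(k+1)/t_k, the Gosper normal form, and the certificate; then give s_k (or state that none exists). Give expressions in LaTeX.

r(k) = 5*(2*k**2 + 3*k - 8)/(2*k**2 - k - 9) after simplifying.
Gosper form: A/B · C(k+1)/C(k) with A=5, B=1, C=k**2 - k/2 - 9/2.
Set up (5)·f(k+1) − (1)·f(k) − (k**2 - k/2 - 9/2) = 0.
deg f ≤ 2 (via 0,0,2).
Solving with deg f ≤ 2: f(k) = (k**2 - 3*k - 2)/4.
Then R = B(k−1)f/C = (k**2 - 3*k - 2)/(2*(2*k**2 - k - 9)), so s_k = R(k)·t_k = 5**k*(k**2 - 3*k - 2).
s_(k+1) − s_k = 2*5**k*(2*k**2 - k - 9) = t_k.

s_k = 5^{k} \left(k^{2} - 3 k - 2\right)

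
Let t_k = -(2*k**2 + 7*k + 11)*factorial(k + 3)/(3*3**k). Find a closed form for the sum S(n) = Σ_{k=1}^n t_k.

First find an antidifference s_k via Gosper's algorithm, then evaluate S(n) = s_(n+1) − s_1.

S(n) = 40 - 2*n*factorial(n + 4)/(3*3**n) - 5*factorial(n + 4)/(3*3**n)

t_(k+1)/t_k = (k + 4)*(7*k + 2*(k + 1)**2 + 18)/(3*(2*k**2 + 7*k + 11)).
Factor: A=k/3 + 4/3; B=1; C=k**2 + 7*k/2 + 11/2.
f must satisfy (k/3 + 4/3)·f(k+1) − (1)·f(k) = k**2 + 7*k/2 + 11/2.
Degrees (1,0,2) ⇒ d ≤ 1.
Coefficient equations give f(k) = 3*(2*k + 3)/2.
Then R = B(k−1)f/C = 3*(2*k + 3)/(2*k**2 + 7*k + 11), so s_k = R(k)·t_k = -(2*k + 3)*factorial(k + 3)/3**k.
Δs = -(2*k**2 + 7*k + 11)*factorial(k + 3)/(3*3**k), as required.
Evaluate: s_(n+1) = -3**(-n - 1)*(2*n + 5)*factorial(n + 4); subtract s_(1) = -40 ⇒ S(n) = 40 - 2*n*factorial(n + 4)/(3*3**n) - 5*factorial(n + 4)/(3*3**n).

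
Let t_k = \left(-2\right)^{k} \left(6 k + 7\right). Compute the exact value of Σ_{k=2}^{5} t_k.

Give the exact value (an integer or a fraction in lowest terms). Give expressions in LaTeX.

Σ = -812

r(k) = 2*(-6*k - 13)/(6*k + 7) after simplifying.
Normal form (A,B,C) = (-2, 1, k + 7/6).
Key eq: (-2)·f(k+1) = (1)·f(k) + (k + 7/6).
Bound: deg f ≤ 1.
A polynomial solution: f(k) = -(2*k + 1)/6.
Get s_k = R·t_k = (-2)**k*(-2*k - 1) with R(k) = B(k−1)f(k)/C(k) = -(2*k + 1)/(6*k + 7).
Check: Δs_k = (-2)**k*(6*k + 7). ✓
Telescoping: Σ = s_(6) − s_(2) = -832 − (-20) = -812.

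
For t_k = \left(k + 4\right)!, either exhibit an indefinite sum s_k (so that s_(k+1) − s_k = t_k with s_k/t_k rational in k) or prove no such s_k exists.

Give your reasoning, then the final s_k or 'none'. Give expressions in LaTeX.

Step 1: r(k) = k + 5.
So A=k + 5 and B=1, with C=1.
Need (k + 5)·f(k+1) − (1)·f(k) = 1.
Bound: deg f ≤ -1.
deg f ≤ -1 is impossible — no certificate.

no hypergeometric antidifference exists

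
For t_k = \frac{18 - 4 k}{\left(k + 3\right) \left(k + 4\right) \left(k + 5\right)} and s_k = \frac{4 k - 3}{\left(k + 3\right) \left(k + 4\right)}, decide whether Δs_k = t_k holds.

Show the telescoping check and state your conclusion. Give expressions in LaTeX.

s_(k+1) = (4*k + 1)/((k + 4)*(k + 5))
s_(k+1) − s_k = 2*(9 - 2*k)/(k**3 + 12*k**2 + 47*k + 60)
(s_(k+1) − s_k) − t_k = 0

Valid: the claim telescopes to t_k.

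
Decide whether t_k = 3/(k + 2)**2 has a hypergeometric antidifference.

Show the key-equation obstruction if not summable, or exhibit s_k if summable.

No — t_k has no hypergeometric antidifference.

Ratio r(k) = (k + 2)**2/(k + 3)**2.
Take A(k)=k**2 + 4*k + 4, B(k)=k**2 + 6*k + 9, C(k)=1.
Key eq: (k**2 + 4*k + 4)·f(k+1) = (k**2 + 4*k + 4)·f(k) + (1).
Degrees (2,2,0) ⇒ d ≤ 0.
f = c0 ⇒ A·f(k+1) − B(k−1)·f(k) − C = -1. The system {-1 = 0} is inconsistent; no antidifference.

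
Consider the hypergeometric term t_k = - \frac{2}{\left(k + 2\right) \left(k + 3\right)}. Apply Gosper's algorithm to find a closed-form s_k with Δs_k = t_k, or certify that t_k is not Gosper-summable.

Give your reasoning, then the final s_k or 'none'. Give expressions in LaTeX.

s_k = - \frac{k}{k + 2}

Step 1: r(k) = (k + 2)/(k + 4).
Gosper form: A/B · C(k+1)/C(k) with A=k + 2, B=k + 4, C=1.
Set up (k + 2)·f(k+1) − (k + 3)·f(k) − (1) = 0.
Bound: deg f ≤ 1.
Coefficient equations give f(k) = k/2.
Get s_k = R·t_k = -k/(k + 2) with R(k) = B(k−1)f(k)/C(k) = k*(k + 3)/2.
Verify: -2/(k**2 + 5*k + 6) matches t_k.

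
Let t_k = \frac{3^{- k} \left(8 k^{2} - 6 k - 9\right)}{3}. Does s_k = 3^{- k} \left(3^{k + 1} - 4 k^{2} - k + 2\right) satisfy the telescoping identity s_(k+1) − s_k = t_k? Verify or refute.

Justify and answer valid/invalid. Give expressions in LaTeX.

s_(k+1) = (9*3**k - k - 4*(k + 1)**2 + 1)/(3*3**k)
s_(k+1) − s_k = (8*k**2 - 6*k - 9)/(3*3**k)
(s_(k+1) − s_k) − t_k = 0

valid; difference matches t_k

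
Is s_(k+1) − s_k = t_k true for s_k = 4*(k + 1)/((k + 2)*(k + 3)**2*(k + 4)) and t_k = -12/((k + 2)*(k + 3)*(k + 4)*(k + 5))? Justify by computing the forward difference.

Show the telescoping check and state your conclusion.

s_(k+1) = 4*(k + 2)/((k + 3)*(k + 4)**2*(k + 5))
s_(k+1) − s_k = 4*(-(k + 1)*(k + 4)*(k + 5) + (k + 2)**2*(k + 3))/((k + 2)*(k + 3)**2*(k + 4)**2*(k + 5))
(s_(k+1) − s_k) − t_k = 16*(2*k + 7)/(k**6 + 21*k**5 + 181*k**4 + 819*k**3 + 2050*k**2 + 2688*k + 1440)

Invalid: residual 16*(2*k + 7)/(k**6 + 21*k**5 + 181*k**4 + 819*k**3 + 2050*k**2 + 2688*k + 1440) ≠ 0.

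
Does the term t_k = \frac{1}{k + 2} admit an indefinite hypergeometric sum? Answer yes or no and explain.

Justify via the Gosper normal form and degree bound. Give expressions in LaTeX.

Ratio r(k) = (k + 2)/(k + 3).
Factor: A=k + 2; B=k + 3; C=1.
Solve (k + 2)·f(k+1) − (k + 2)·f(k) = 1.
From deg A=1, deg B=1, deg C=0: d=0.
f = c0 ⇒ A·f(k+1) − B(k−1)·f(k) − C = -1. The system {-1 = 0} is inconsistent; no antidifference.

No; the coefficient equations for f are inconsistent.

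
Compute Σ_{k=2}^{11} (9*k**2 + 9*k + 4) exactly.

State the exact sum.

Σ = 5170

The ratio is (9*k**2 + 27*k + 22)/(9*k**2 + 9*k + 4).
Gosper form: A/B · C(k+1)/C(k) with A=1, B=1, C=k**2 + k + 4/9.
Solve (1)·f(k+1) − (1)·f(k) = k**2 + k + 4/9.
Bound: deg f ≤ 3.
A polynomial solution: f(k) = k*(3*k**2 + 1)/9.
So s_k = (B(k−1)f/C)·t_k = (k*(3*k**2 + 1)/(9*k**2 + 9*k + 4))·t_k = 3*k**3 + k.
Δs = 9*k**2 + 9*k + 4, as required.
Evaluate s at k=12 and k=2: 5196 and 26; difference 5170.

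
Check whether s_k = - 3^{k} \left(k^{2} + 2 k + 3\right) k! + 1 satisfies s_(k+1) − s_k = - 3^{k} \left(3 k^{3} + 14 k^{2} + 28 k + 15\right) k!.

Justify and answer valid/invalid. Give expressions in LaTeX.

s_(k+1) = -3**(k + 1)*(2*k + (k + 1)**2 + 5)*factorial(k + 1) + 1
s_(k+1) − s_k = -3**k*(3*k**3 + 14*k**2 + 28*k + 15)*factorial(k)
(s_(k+1) − s_k) − t_k = 0

Valid — Δs_k = t_k.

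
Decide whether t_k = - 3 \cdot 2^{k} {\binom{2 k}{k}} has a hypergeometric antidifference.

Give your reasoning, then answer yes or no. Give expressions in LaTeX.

No — negative degree bound, so no certificate f.

The ratio is 4*(2*k + 1)/(k + 1).
Normal form (A,B,C) = (8*k + 4, k + 1, 1).
Key eq: (8*k + 4)·f(k+1) = (k)·f(k) + (1).
deg f ≤ -1 (via 1,1,0).
deg f ≤ -1 is impossible — no certificate.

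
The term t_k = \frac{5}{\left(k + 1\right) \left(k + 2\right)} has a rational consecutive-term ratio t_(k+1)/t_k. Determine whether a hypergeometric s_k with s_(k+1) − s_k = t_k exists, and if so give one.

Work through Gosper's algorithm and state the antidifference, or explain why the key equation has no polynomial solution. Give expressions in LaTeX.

s_k = \frac{5 k}{k + 1}

Step 1: r(k) = (k + 1)/(k + 3).
Normal form (A,B,C) = (k + 1, k + 3, 1).
Need (k + 1)·f(k+1) − (k + 2)·f(k) = 1.
deg f ≤ 1 (via 1,1,0).
Coefficient equations give f(k) = k.
So s_k = (B(k−1)f/C)·t_k = (k*(k + 2))·t_k = 5*k/(k + 1).
Verify: 5/(k**2 + 3*k + 2) matches t_k.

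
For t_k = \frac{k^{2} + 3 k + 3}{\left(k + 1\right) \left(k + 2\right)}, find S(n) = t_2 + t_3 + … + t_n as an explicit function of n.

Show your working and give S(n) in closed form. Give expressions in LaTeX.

Ratio r(k) = (k + 1)*(3*k + (k + 1)**2 + 6)/((k + 3)*(k**2 + 3*k + 3)).
Take A(k)=k + 1, B(k)=k + 3, C(k)=k**2 + 3*k + 3.
Key eq: (k + 1)·f(k+1) = (k + 2)·f(k) + (k**2 + 3*k + 3).
Degrees (1,1,2) ⇒ d ≤ 2.
Solve for f: f(k) = k*(k + 2) (degree 2 ≤ 2).
Then R = B(k−1)f/C = k*(k + 2)**2/(k**2 + 3*k + 3), so s_k = R(k)·t_k = k*(k + 2)/(k + 1).
s_(k+1) − s_k = (k**2 + 3*k + 3)/(k**2 + 3*k + 2) = t_k.
Evaluate: s_(n+1) = (n**2 + 4*n + 3)/(n + 2); subtract s_(2) = 8/3 ⇒ S(n) = (3*n**2 + 4*n - 7)/(3*(n + 2)).

S(n) = \frac{3 n^{2} + 4 n - 7}{3 \left(n + 2\right)}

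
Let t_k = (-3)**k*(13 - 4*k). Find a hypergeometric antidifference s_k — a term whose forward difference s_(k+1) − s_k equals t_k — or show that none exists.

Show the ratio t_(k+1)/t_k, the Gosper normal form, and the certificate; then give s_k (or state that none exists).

r(k) = 3*(9 - 4*k)/(4*k - 13) after simplifying.
Factor: A=-3; B=1; C=k - 13/4.
Need (-3)·f(k+1) − (1)·f(k) = k - 13/4.
deg f ≤ 1 (via 0,0,1).
A polynomial solution: f(k) = -(k - 4)/4.
Then R = B(k−1)f/C = -(k - 4)/(4*k - 13), so s_k = R(k)·t_k = (-3)**k*(k - 4).
Δs = (-3)**k*(13 - 4*k), as required.

s_k = (-3)**k*(k - 4)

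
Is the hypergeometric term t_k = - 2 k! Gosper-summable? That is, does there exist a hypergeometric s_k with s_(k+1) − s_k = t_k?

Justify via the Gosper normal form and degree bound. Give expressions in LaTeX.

The ratio is k + 1.
Gosper form: A/B · C(k+1)/C(k) with A=k + 1, B=1, C=1.
f must satisfy (k + 1)·f(k+1) − (1)·f(k) = 1.
From deg A=1, deg B=0, deg C=0: d=-1.
d = -1 < 0 ⇒ no nonzero polynomial f; not summable.

No; the degree bound rules out any f.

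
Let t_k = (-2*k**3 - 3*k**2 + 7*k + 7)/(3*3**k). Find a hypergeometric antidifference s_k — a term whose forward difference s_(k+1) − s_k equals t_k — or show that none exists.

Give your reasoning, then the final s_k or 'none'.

Ratio r(k) = (2*k**3 + 9*k**2 + 5*k - 9)/(3*(2*k**3 + 3*k**2 - 7*k - 7)).
Gosper form: A/B · C(k+1)/C(k) with A=1/3, B=1, C=k**3 + 3*k**2/2 - 7*k/2 - 7/2.
Solve (1/3)·f(k+1) − (1)·f(k) = k**3 + 3*k**2/2 - 7*k/2 - 7/2.
deg f ≤ 3 (via 0,0,3).
Solve for f: f(k) = -3*(k + 1)*(k**2 + 2*k - 1)/2 (degree 3 ≤ 3).
Certificate R = B(k−1)f/C = -3*(k + 1)*(k**2 + 2*k - 1)/(2*k**3 + 3*k**2 - 7*k - 7) gives s_k = (k**3 + 3*k**2 + k - 1)/3**k.
Check: Δs_k = (-2*k**3 - 3*k**2 + 7*k + 7)/(3*3**k). ✓

s_k = (k**3 + 3*k**2 + k - 1)/3**k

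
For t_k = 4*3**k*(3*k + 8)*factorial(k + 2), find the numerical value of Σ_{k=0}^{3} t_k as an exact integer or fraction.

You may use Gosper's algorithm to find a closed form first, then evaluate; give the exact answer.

Σ = 233272

Compute t_(k+1)/t_k: get 3*(k + 3)*(3*k + 11)/(3*k + 8).
So A=3*k + 9 and B=1, with C=k + 8/3.
f must satisfy (3*k + 9)·f(k+1) − (1)·f(k) = k + 8/3.
From deg A=1, deg B=0, deg C=1: d=0.
A polynomial solution: f(k) = 1/3.
R(k) = B(k−1)·f(k)/C(k) = 1/(3*k + 8); s_k = R·t_k = 4*3**k*factorial(k + 2).
Verify: 4*3**k*(3*k + 8)*factorial(k + 2) matches t_k.
Σ_(k=0)^(3) t_k = s_(4) − s_(0) = 233280 − (8) = 233272.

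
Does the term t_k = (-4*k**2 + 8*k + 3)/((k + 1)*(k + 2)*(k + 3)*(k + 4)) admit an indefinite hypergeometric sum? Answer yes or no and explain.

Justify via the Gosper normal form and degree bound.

Compute t_(k+1)/t_k: get (k + 1)*(8*k - 4*(k + 1)**2 + 11)/((k + 5)*(-4*k**2 + 8*k + 3)).
Gosper form: A/B · C(k+1)/C(k) with A=k + 1, B=k + 5, C=k**2 - 2*k - 3/4.
f must satisfy (k + 1)·f(k+1) − (k + 4)·f(k) = k**2 - 2*k - 3/4.
Degrees (1,1,2) ⇒ d ≤ 3.
Coefficient equations give f(k) = k*(k**2 - 18*k - 1)/24.
Certificate R = B(k−1)f/C = k*(k + 4)*(k**2 - 18*k - 1)/(6*(4*k**2 - 8*k - 3)) gives s_k = k*(-k**2 + 18*k + 1)/(6*(k + 1)*(k + 2)*(k + 3)).
Δs = (-4*k**2 + 8*k + 3)/(k**4 + 10*k**3 + 35*k**2 + 50*k + 24), as required.

Yes. s_k = k*(-k**2 + 18*k + 1)/(6*(k + 1)*(k + 2)*(k + 3)).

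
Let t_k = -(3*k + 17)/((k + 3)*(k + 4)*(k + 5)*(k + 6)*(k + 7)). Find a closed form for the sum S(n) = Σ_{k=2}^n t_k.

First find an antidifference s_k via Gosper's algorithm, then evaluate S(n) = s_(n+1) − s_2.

S(n) = (-n**3 - 16*n**2 - 83*n + 100)/(240*(n**3 + 16*n**2 + 83*n + 140))

Step 1: r(k) = (k + 3)*(3*k + 20)/((k + 8)*(3*k + 17)).
Normal form (A,B,C) = (k + 3, k + 8, k + 17/3).
Need (k + 3)·f(k+1) − (k + 7)·f(k) = k + 17/3.
deg f ≤ 4 (via 1,1,1).
Match coefficients ⇒ f(k) = k*(k + 5)*(k**2 + 13*k + 54)/216.
Certificate R = B(k−1)f/C = k*(k + 5)*(k + 7)*(k**2 + 13*k + 54)/(72*(3*k + 17)) gives s_k = k*(-k**2 - 13*k - 54)/(72*(k**3 + 13*k**2 + 54*k + 72)).
s_(k+1) − s_k = (-3*k - 17)/(k**5 + 25*k**4 + 245*k**3 + 1175*k**2 + 2754*k + 2520) = t_k.
Telescope: S(n) = s_(n+1) − s_(2) = (-n**3 - 16*n**2 - 83*n - 68)/(72*(n**3 + 16*n**2 + 83*n + 140)) − (-7/720) = (-n**3 - 16*n**2 - 83*n + 100)/(240*(n**3 + 16*n**2 + 83*n + 140)).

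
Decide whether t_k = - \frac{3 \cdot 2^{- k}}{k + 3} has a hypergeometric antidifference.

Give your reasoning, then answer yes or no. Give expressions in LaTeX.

Ratio r(k) = (k + 3)/(2*(k + 4)).
Take A(k)=k/2 + 3/2, B(k)=k + 4, C(k)=1.
Solve (k/2 + 3/2)·f(k+1) − (k + 3)·f(k) = 1.
Bound: deg f ≤ -1.
Bound -1 < 0, so the key equation has no polynomial solution.

No — key equation has no polynomial f.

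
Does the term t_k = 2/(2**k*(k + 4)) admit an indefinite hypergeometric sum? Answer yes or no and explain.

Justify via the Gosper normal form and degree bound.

No — t_k has no hypergeometric antidifference.

t_(k+1)/t_k = (k + 4)/(2*(k + 5)).
A = k/2 + 2, B = k + 5, C = 1.
f must satisfy (k/2 + 2)·f(k+1) − (k + 4)·f(k) = 1.
Bound: deg f ≤ -1.
Bound -1 < 0, so the key equation has no polynomial solution.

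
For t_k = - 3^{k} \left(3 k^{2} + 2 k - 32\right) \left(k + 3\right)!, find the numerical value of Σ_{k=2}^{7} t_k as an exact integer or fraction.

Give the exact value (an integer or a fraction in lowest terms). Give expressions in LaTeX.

Σ = -1047576501360

r(k) = 3*(3*k**3 + 20*k**2 + 5*k - 108)/(3*k**2 + 2*k - 32) after simplifying.
Factor: A=3*k + 12; B=1; C=k**2 + 2*k/3 - 32/3.
Need (3*k + 12)·f(k+1) − (1)·f(k) = k**2 + 2*k/3 - 32/3.
Degrees (1,0,2) ⇒ d ≤ 1.
Coefficient equations give f(k) = (k - 4)/3.
Then R = B(k−1)f/C = (k - 4)/(3*k**2 + 2*k - 32), so s_k = R(k)·t_k = -3**k*(k - 4)*factorial(k + 3).
s_(k+1) − s_k = -3**k*(3*k**2 + 2*k - 32)*factorial(k + 3) = t_k.
Evaluate s at k=8 and k=2: -1047576499200 and 2160; difference -1047576501360.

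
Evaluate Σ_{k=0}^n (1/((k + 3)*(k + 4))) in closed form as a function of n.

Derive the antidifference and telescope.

S(n) = (n + 1)/(3*(n + 4))

Step 1: r(k) = (k + 3)/(k + 5).
Normal form (A,B,C) = (k + 3, k + 5, 1).
Key eq: (k + 3)·f(k+1) = (k + 4)·f(k) + (1).
Bound: deg f ≤ 1.
Solving with deg f ≤ 1: f(k) = k/3.
Get s_k = R·t_k = k/(3*(k + 3)) with R(k) = B(k−1)f(k)/C(k) = k*(k + 4)/3.
s_(k+1) − s_k = 1/(k**2 + 7*k + 12) = t_k.
Telescope: S(n) = s_(n+1) − s_(0) = (n + 1)/(3*(n + 4)) − (0) = (n + 1)/(3*(n + 4)).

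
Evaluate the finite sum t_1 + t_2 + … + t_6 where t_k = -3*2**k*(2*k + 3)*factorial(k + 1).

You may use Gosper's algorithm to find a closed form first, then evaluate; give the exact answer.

The ratio is 2*(k + 2)*(2*k + 5)/(2*k + 3).
Factor: A=2*k + 4; B=1; C=k + 3/2.
f must satisfy (2*k + 4)·f(k+1) − (1)·f(k) = k + 3/2.
From deg A=1, deg B=0, deg C=1: d=0.
Match coefficients ⇒ f(k) = 1/2.
Then R = B(k−1)f/C = 1/(2*k + 3), so s_k = R(k)·t_k = -3*2**k*factorial(k + 1).
Δs = -3*2**k*(2*k + 3)*factorial(k + 1), as required.
Σ_(k=1)^(6) t_k = s_(7) − s_(1) = -15482880 − (-12) = -15482868.

Σ = -15482868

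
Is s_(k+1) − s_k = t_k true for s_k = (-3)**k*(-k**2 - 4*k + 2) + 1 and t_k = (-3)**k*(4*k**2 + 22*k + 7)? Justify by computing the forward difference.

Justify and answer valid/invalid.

Valid: the claim telescopes to t_k.

s_(k+1) = 3*(-3)**k*(4*k + (k + 1)**2 + 2) + 1
s_(k+1) − s_k = (-3)**k*(4*k**2 + 22*k + 7)
(s_(k+1) − s_k) − t_k = 0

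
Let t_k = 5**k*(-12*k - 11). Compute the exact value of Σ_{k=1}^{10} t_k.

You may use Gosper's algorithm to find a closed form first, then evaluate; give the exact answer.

Σ = -1562499990

Compute t_(k+1)/t_k: get 5*(12*k + 23)/(12*k + 11).
Gosper form: A/B · C(k+1)/C(k) with A=5, B=1, C=k + 11/12.
Key eq: (5)·f(k+1) = (1)·f(k) + (k + 11/12).
deg f ≤ 1 (via 0,0,1).
Coefficient equations give f(k) = (3*k - 1)/12.
Certificate R = B(k−1)f/C = (3*k - 1)/(12*k + 11) gives s_k = 5**k*(1 - 3*k).
Verify: 5**k*(-12*k - 11) matches t_k.
Σ_(k=1)^(10) t_k = s_(11) − s_(1) = -1562500000 − (-10) = -1562499990.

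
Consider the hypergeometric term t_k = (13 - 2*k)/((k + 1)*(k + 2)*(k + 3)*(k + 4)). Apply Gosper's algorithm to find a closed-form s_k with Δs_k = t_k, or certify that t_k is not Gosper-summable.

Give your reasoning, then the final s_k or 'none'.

s_k = k*(2*k**2 + 12*k + 25)/(3*(k + 1)*(k + 2)*(k + 3))

Step 1: r(k) = (k + 1)*(2*k - 11)/((k + 5)*(2*k - 13)).
Normal form (A,B,C) = (k + 1, k + 5, k - 13/2).
Key eq: (k + 1)·f(k+1) = (k + 4)·f(k) + (k - 13/2).
deg f ≤ 3 (via 1,1,1).
Solve for f: f(k) = -k*(2*k**2 + 12*k + 25)/6 (degree 3 ≤ 3).
So s_k = (B(k−1)f/C)·t_k = (-k*(k + 4)*(2*k**2 + 12*k + 25)/(3*(2*k - 13)))·t_k = k*(2*k**2 + 12*k + 25)/(3*(k + 1)*(k + 2)*(k + 3)).
s_(k+1) − s_k = (13 - 2*k)/(k**4 + 10*k**3 + 35*k**2 + 50*k + 24) = t_k.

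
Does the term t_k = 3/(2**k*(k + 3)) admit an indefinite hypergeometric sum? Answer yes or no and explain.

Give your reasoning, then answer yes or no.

t_(k+1)/t_k = (k + 3)/(2*(k + 4)).
So A=k/2 + 3/2 and B=k + 4, with C=1.
Set up (k/2 + 3/2)·f(k+1) − (k + 3)·f(k) − (1) = 0.
Degrees (1,1,0) ⇒ d ≤ -1.
d = -1 < 0 ⇒ no nonzero polynomial f; not summable.

No — key equation has no polynomial f.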